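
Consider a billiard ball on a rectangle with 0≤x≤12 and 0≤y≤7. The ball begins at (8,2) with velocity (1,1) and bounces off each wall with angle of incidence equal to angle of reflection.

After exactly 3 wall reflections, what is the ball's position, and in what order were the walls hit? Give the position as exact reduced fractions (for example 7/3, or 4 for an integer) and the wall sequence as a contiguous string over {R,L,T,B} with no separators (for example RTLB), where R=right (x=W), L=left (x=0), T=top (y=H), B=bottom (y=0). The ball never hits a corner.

Final position: (4,0)
Wall sequence: RTB

1. t=4 → R at (12,6); v=(-1,1)
2. t=1 → T at (11,7); v=(-1,-1)
3. t=7 → B at (4,0); v=(-1,1)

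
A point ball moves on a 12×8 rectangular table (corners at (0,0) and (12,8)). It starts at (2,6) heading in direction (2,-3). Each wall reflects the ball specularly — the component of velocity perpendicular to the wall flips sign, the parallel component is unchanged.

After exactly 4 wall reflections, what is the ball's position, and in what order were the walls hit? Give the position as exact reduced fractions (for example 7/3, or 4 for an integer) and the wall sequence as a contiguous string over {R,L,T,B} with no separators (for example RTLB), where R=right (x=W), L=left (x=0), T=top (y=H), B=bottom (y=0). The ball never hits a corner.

Final position: (22/3,0)
Wall sequence: BTRB

1. t=2 → B at (6,0); v=(2,3)
2. t=8/3 → T at (34/3,8); v=(2,-3)
3. t=1/3 → R at (12,7); v=(-2,-3)
4. t=7/3 → B at (22/3,0); v=(-2,3)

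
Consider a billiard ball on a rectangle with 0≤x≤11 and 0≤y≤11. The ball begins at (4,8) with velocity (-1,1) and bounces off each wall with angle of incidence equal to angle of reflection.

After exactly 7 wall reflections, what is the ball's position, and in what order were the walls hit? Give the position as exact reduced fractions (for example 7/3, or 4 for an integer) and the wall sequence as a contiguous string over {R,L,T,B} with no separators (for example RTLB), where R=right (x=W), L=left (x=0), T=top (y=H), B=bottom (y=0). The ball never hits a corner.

1. t=3 → T at (1,11); v=(-1,-1)
2. t=1 → L at (0,10); v=(1,-1)
3. t=10 → B at (10,0); v=(1,1)
4. t=1 → R at (11,1); v=(-1,1)
5. t=10 → T at (1,11); v=(-1,-1)
6. t=1 → L at (0,10); v=(1,-1)
7. t=10 → B at (10,0); v=(1,1)

Final position: (10,0)
Wall sequence: TLBRTLB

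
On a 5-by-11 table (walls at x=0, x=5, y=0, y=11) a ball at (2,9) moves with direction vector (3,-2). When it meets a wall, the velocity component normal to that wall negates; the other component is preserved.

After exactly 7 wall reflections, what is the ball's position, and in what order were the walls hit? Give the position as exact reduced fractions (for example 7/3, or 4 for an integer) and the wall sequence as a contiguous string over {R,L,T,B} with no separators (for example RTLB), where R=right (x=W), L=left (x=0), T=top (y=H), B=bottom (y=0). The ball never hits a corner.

Final position: (0,29/3)
Wall sequence: RLRBLRL

1. t=1 → R at (5,7); v=(-3,-2)
2. t=5/3 → L at (0,11/3); v=(3,-2)
3. t=5/3 → R at (5,1/3); v=(-3,-2)
4. t=1/6 → B at (9/2,0); v=(-3,2)
5. t=3/2 → L at (0,3); v=(3,2)
6. t=5/3 → R at (5,19/3); v=(-3,2)
7. t=5/3 → L at (0,29/3); v=(3,2)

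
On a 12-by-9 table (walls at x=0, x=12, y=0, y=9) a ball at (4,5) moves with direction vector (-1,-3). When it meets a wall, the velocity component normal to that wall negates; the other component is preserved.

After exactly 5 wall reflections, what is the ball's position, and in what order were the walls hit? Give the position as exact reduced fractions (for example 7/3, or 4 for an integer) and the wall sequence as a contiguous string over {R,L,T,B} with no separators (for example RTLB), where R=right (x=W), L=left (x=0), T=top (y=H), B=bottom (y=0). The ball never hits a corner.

1. t=5/3 → B at (7/3,0); v=(-1,3)
2. t=7/3 → L at (0,7); v=(1,3)
3. t=2/3 → T at (2/3,9); v=(1,-3)
4. t=3 → B at (11/3,0); v=(1,3)
5. t=3 → T at (20/3,9); v=(1,-3)

Final position: (20/3,9)
Wall sequence: BLTBT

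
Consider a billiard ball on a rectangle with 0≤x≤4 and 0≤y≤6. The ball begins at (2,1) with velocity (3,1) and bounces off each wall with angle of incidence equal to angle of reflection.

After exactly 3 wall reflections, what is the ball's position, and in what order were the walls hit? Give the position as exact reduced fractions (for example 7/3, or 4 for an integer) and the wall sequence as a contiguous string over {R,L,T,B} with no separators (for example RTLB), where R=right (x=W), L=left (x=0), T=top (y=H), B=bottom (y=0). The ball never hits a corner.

Final position: (4,13/3)
Wall sequence: RLR

1. t=2/3 → R at (4,5/3); v=(-3,1)
2. t=4/3 → L at (0,3); v=(3,1)
3. t=4/3 → R at (4,13/3); v=(-3,1)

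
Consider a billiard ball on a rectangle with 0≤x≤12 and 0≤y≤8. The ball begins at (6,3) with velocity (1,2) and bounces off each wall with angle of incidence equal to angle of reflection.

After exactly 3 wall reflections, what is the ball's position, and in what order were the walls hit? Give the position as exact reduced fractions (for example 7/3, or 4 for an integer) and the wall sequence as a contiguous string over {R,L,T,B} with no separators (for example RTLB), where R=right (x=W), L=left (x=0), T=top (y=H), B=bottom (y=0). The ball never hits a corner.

Final position: (23/2,0)
Wall sequence: TRB

1. t=5/2 → T at (17/2,8); v=(1,-2)
2. t=7/2 → R at (12,1); v=(-1,-2)
3. t=1/2 → B at (23/2,0); v=(-1,2)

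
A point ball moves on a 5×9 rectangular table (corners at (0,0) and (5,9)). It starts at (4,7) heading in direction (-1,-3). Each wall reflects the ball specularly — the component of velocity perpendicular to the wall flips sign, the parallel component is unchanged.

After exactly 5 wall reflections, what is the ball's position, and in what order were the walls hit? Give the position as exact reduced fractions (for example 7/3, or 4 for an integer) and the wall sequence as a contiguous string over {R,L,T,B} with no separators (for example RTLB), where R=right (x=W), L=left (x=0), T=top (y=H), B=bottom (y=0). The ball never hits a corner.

Final position: (5,2)
Wall sequence: BLTBR

1. t=7/3 → B at (5/3,0); v=(-1,3)
2. t=5/3 → L at (0,5); v=(1,3)
3. t=4/3 → T at (4/3,9); v=(1,-3)
4. t=3 → B at (13/3,0); v=(1,3)
5. t=2/3 → R at (5,2); v=(-1,3)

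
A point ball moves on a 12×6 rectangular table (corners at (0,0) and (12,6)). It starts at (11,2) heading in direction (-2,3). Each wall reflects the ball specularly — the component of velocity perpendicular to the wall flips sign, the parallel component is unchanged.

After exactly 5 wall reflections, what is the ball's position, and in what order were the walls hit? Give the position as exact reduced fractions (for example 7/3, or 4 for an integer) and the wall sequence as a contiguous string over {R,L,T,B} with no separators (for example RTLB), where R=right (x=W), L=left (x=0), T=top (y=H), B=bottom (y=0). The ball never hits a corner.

Final position: (11/3,0)
Wall sequence: TBTLB

1. t=4/3 → T at (25/3,6); v=(-2,-3)
2. t=2 → B at (13/3,0); v=(-2,3)
3. t=2 → T at (1/3,6); v=(-2,-3)
4. t=1/6 → L at (0,11/2); v=(2,-3)
5. t=11/6 → B at (11/3,0); v=(2,3)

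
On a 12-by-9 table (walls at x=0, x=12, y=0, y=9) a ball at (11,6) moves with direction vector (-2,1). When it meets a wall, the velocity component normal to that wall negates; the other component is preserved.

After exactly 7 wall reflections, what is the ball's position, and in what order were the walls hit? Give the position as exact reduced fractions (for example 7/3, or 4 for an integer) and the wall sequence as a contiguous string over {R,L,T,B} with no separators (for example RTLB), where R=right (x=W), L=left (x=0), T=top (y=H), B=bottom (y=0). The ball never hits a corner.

1. t=3 → T at (5,9); v=(-2,-1)
2. t=5/2 → L at (0,13/2); v=(2,-1)
3. t=6 → R at (12,1/2); v=(-2,-1)
4. t=1/2 → B at (11,0); v=(-2,1)
5. t=11/2 → L at (0,11/2); v=(2,1)
6. t=7/2 → T at (7,9); v=(2,-1)
7. t=5/2 → R at (12,13/2); v=(-2,-1)

Final position: (12,13/2)
Wall sequence: TLRBLTR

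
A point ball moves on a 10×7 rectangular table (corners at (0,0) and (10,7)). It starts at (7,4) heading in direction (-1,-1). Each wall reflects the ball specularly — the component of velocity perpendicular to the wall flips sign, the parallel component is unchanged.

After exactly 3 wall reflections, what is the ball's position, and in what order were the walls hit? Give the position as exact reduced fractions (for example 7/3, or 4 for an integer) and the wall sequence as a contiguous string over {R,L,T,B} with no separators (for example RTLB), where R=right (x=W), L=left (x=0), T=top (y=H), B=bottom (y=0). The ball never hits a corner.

1. t=4 → B at (3,0); v=(-1,1)
2. t=3 → L at (0,3); v=(1,1)
3. t=4 → T at (4,7); v=(1,-1)

Final position: (4,7)
Wall sequence: BLT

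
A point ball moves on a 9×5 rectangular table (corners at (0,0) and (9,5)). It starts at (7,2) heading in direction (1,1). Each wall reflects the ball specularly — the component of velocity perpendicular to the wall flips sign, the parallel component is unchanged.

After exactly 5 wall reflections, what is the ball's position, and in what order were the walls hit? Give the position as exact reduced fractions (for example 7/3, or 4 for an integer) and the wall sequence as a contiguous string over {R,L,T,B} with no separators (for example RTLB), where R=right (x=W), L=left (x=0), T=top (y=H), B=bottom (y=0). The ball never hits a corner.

1. t=2 → R at (9,4); v=(-1,1)
2. t=1 → T at (8,5); v=(-1,-1)
3. t=5 → B at (3,0); v=(-1,1)
4. t=3 → L at (0,3); v=(1,1)
5. t=2 → T at (2,5); v=(1,-1)

Final position: (2,5)
Wall sequence: RTBLT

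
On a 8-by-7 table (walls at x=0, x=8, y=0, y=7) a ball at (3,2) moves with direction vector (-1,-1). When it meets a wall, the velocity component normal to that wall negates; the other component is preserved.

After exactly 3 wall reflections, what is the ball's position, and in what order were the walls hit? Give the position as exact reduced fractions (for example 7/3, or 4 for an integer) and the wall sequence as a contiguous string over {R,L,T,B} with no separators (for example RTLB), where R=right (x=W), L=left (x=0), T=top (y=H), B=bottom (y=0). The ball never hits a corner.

1. t=2 → B at (1,0); v=(-1,1)
2. t=1 → L at (0,1); v=(1,1)
3. t=6 → T at (6,7); v=(1,-1)

Final position: (6,7)
Wall sequence: BLT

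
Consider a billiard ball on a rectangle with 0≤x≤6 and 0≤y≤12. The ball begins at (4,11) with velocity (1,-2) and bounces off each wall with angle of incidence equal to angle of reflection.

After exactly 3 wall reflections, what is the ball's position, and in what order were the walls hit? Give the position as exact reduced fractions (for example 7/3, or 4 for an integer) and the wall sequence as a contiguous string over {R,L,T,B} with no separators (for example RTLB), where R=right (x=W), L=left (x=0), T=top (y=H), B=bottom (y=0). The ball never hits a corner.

Final position: (0,5)
Wall sequence: RBL

1. t=2 → R at (6,7); v=(-1,-2)
2. t=7/2 → B at (5/2,0); v=(-1,2)
3. t=5/2 → L at (0,5); v=(1,2)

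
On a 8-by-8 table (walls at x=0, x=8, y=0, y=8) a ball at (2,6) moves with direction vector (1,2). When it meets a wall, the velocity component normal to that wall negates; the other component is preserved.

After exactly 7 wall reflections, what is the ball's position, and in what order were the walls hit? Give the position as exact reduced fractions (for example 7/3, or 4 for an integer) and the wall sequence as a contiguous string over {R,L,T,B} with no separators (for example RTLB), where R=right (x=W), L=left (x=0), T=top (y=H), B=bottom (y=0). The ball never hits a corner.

1. t=1 → T at (3,8); v=(1,-2)
2. t=4 → B at (7,0); v=(1,2)
3. t=1 → R at (8,2); v=(-1,2)
4. t=3 → T at (5,8); v=(-1,-2)
5. t=4 → B at (1,0); v=(-1,2)
6. t=1 → L at (0,2); v=(1,2)
7. t=3 → T at (3,8); v=(1,-2)

Final position: (3,8)
Wall sequence: TBRTBLT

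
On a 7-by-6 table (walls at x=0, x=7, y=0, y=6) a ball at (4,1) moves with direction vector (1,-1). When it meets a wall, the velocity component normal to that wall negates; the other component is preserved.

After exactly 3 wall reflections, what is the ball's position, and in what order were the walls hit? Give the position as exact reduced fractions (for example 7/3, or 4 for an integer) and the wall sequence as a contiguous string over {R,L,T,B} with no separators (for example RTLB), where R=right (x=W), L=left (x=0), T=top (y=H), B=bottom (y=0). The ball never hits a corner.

Final position: (3,6)
Wall sequence: BRT

1. t=1 → B at (5,0); v=(1,1)
2. t=2 → R at (7,2); v=(-1,1)
3. t=4 → T at (3,6); v=(-1,-1)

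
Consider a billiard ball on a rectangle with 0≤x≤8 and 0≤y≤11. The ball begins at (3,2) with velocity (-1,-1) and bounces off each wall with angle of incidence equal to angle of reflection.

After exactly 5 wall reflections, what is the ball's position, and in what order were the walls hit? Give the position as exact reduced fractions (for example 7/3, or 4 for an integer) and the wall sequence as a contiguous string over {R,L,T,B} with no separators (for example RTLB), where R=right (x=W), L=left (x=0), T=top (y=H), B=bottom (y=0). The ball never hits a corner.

1. t=2 → B at (1,0); v=(-1,1)
2. t=1 → L at (0,1); v=(1,1)
3. t=8 → R at (8,9); v=(-1,1)
4. t=2 → T at (6,11); v=(-1,-1)
5. t=6 → L at (0,5); v=(1,-1)

Final position: (0,5)
Wall sequence: BLRTL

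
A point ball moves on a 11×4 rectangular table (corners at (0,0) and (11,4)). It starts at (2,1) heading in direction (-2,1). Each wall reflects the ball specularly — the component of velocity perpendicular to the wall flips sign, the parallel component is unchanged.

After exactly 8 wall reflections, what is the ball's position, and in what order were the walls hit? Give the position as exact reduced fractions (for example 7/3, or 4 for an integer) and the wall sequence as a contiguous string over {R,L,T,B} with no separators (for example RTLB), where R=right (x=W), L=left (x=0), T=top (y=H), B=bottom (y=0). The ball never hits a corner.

1. t=1 → L at (0,2); v=(2,1)
2. t=2 → T at (4,4); v=(2,-1)
3. t=7/2 → R at (11,1/2); v=(-2,-1)
4. t=1/2 → B at (10,0); v=(-2,1)
5. t=4 → T at (2,4); v=(-2,-1)
6. t=1 → L at (0,3); v=(2,-1)
7. t=3 → B at (6,0); v=(2,1)
8. t=5/2 → R at (11,5/2); v=(-2,1)

Final position: (11,5/2)
Wall sequence: LTRBTLBR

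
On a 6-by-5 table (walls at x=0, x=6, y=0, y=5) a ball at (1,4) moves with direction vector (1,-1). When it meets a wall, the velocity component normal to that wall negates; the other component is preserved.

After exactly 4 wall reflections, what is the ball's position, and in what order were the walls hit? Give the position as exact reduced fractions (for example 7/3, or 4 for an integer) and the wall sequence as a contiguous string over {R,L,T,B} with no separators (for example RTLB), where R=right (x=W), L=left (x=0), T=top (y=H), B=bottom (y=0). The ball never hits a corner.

Final position: (0,3)
Wall sequence: BRTL

1. t=4 → B at (5,0); v=(1,1)
2. t=1 → R at (6,1); v=(-1,1)
3. t=4 → T at (2,5); v=(-1,-1)
4. t=2 → L at (0,3); v=(1,-1)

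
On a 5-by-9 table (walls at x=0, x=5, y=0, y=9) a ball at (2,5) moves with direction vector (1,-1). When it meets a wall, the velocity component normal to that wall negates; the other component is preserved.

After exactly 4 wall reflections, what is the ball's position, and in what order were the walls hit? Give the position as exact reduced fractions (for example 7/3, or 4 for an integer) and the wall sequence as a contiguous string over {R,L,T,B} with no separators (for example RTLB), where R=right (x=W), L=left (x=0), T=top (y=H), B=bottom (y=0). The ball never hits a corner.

1. t=3 → R at (5,2); v=(-1,-1)
2. t=2 → B at (3,0); v=(-1,1)
3. t=3 → L at (0,3); v=(1,1)
4. t=5 → R at (5,8); v=(-1,1)

Final position: (5,8)
Wall sequence: RBLR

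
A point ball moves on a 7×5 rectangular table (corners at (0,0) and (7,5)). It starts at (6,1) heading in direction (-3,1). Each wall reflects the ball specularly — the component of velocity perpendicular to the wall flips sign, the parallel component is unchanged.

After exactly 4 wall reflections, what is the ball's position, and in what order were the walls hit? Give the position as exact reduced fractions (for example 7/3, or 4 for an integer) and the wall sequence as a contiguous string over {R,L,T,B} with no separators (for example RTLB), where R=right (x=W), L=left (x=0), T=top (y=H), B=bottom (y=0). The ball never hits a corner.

1. t=2 → L at (0,3); v=(3,1)
2. t=2 → T at (6,5); v=(3,-1)
3. t=1/3 → R at (7,14/3); v=(-3,-1)
4. t=7/3 → L at (0,7/3); v=(3,-1)

Final position: (0,7/3)
Wall sequence: LTRL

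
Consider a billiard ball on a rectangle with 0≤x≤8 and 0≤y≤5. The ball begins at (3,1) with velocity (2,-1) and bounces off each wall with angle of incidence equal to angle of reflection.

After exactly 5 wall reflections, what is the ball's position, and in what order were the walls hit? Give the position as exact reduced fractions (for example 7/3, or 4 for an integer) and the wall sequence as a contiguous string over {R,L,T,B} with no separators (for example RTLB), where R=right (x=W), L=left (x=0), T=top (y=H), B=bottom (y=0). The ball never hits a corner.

Final position: (8,1/2)
Wall sequence: BRTLR

1. t=1 → B at (5,0); v=(2,1)
2. t=3/2 → R at (8,3/2); v=(-2,1)
3. t=7/2 → T at (1,5); v=(-2,-1)
4. t=1/2 → L at (0,9/2); v=(2,-1)
5. t=4 → R at (8,1/2); v=(-2,-1)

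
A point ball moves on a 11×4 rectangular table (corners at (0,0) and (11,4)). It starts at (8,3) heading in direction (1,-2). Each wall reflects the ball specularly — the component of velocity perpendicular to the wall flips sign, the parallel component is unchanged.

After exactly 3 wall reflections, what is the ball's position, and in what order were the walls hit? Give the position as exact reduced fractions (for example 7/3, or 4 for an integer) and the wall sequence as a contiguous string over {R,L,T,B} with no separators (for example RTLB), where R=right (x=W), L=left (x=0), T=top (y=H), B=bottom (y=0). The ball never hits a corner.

Final position: (21/2,4)
Wall sequence: BRT

1. t=3/2 → B at (19/2,0); v=(1,2)
2. t=3/2 → R at (11,3); v=(-1,2)
3. t=1/2 → T at (21/2,4); v=(-1,-2)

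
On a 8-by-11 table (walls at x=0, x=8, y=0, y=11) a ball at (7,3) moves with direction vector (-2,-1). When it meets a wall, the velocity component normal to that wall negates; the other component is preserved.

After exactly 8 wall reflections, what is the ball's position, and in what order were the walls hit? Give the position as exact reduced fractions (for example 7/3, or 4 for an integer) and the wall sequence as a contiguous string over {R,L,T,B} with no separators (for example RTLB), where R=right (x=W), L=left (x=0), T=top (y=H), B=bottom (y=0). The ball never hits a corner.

1. t=3 → B at (1,0); v=(-2,1)
2. t=1/2 → L at (0,1/2); v=(2,1)
3. t=4 → R at (8,9/2); v=(-2,1)
4. t=4 → L at (0,17/2); v=(2,1)
5. t=5/2 → T at (5,11); v=(2,-1)
6. t=3/2 → R at (8,19/2); v=(-2,-1)
7. t=4 → L at (0,11/2); v=(2,-1)
8. t=4 → R at (8,3/2); v=(-2,-1)

Final position: (8,3/2)
Wall sequence: BLRLTRLR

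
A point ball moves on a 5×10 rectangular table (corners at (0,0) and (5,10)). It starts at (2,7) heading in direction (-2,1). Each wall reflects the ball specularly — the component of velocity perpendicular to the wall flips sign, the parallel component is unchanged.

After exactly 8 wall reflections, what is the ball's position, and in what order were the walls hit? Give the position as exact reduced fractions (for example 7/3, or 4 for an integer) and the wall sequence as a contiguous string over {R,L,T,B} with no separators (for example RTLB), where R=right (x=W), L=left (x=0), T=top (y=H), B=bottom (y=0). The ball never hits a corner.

1. t=1 → L at (0,8); v=(2,1)
2. t=2 → T at (4,10); v=(2,-1)
3. t=1/2 → R at (5,19/2); v=(-2,-1)
4. t=5/2 → L at (0,7); v=(2,-1)
5. t=5/2 → R at (5,9/2); v=(-2,-1)
6. t=5/2 → L at (0,2); v=(2,-1)
7. t=2 → B at (4,0); v=(2,1)
8. t=1/2 → R at (5,1/2); v=(-2,1)

Final position: (5,1/2)
Wall sequence: LTRLRLBR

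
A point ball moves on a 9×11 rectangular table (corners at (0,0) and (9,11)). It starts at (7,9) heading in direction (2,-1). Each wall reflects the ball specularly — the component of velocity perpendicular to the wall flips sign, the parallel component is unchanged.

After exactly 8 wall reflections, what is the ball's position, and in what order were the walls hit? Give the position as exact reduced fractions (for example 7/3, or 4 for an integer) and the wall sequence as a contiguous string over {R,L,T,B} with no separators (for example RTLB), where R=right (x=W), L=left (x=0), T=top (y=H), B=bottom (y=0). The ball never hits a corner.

Final position: (0,15/2)
Wall sequence: RLBRLRTL

1. t=1 → R at (9,8); v=(-2,-1)
2. t=9/2 → L at (0,7/2); v=(2,-1)
3. t=7/2 → B at (7,0); v=(2,1)
4. t=1 → R at (9,1); v=(-2,1)
5. t=9/2 → L at (0,11/2); v=(2,1)
6. t=9/2 → R at (9,10); v=(-2,1)
7. t=1 → T at (7,11); v=(-2,-1)
8. t=7/2 → L at (0,15/2); v=(2,-1)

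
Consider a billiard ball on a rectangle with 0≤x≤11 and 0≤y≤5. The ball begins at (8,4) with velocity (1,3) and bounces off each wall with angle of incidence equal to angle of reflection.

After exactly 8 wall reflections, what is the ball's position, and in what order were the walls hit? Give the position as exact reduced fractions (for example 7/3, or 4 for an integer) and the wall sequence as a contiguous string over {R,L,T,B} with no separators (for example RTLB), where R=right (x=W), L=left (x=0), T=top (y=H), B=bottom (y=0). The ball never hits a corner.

Final position: (11/3,5)
Wall sequence: TBRTBTBT

1. t=1/3 → T at (25/3,5); v=(1,-3)
2. t=5/3 → B at (10,0); v=(1,3)
3. t=1 → R at (11,3); v=(-1,3)
4. t=2/3 → T at (31/3,5); v=(-1,-3)
5. t=5/3 → B at (26/3,0); v=(-1,3)
6. t=5/3 → T at (7,5); v=(-1,-3)
7. t=5/3 → B at (16/3,0); v=(-1,3)
8. t=5/3 → T at (11/3,5); v=(-1,-3)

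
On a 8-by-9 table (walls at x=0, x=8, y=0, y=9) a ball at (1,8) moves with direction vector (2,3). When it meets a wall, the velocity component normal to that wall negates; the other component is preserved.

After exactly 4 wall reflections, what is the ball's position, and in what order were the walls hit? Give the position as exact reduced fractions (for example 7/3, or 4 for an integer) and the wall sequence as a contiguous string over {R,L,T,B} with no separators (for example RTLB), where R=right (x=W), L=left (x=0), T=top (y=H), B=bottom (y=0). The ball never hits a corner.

1. t=1/3 → T at (5/3,9); v=(2,-3)
2. t=3 → B at (23/3,0); v=(2,3)
3. t=1/6 → R at (8,1/2); v=(-2,3)
4. t=17/6 → T at (7/3,9); v=(-2,-3)

Final position: (7/3,9)
Wall sequence: TBRT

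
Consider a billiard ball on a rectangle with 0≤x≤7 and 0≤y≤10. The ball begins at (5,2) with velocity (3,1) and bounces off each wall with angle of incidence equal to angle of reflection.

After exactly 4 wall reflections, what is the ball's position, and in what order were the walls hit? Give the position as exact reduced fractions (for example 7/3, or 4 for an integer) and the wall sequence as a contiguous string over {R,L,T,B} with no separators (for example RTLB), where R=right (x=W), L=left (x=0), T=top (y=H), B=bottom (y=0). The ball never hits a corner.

1. t=2/3 → R at (7,8/3); v=(-3,1)
2. t=7/3 → L at (0,5); v=(3,1)
3. t=7/3 → R at (7,22/3); v=(-3,1)
4. t=7/3 → L at (0,29/3); v=(3,1)

Final position: (0,29/3)
Wall sequence: RLRL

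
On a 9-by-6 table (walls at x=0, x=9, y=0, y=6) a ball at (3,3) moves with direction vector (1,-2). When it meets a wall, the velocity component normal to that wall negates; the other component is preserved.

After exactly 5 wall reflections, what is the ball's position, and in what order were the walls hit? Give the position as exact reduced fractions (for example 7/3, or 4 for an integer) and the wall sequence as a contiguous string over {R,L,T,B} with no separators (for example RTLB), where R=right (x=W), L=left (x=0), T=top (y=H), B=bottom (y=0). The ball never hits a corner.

1. t=3/2 → B at (9/2,0); v=(1,2)
2. t=3 → T at (15/2,6); v=(1,-2)
3. t=3/2 → R at (9,3); v=(-1,-2)
4. t=3/2 → B at (15/2,0); v=(-1,2)
5. t=3 → T at (9/2,6); v=(-1,-2)

Final position: (9/2,6)
Wall sequence: BTRBT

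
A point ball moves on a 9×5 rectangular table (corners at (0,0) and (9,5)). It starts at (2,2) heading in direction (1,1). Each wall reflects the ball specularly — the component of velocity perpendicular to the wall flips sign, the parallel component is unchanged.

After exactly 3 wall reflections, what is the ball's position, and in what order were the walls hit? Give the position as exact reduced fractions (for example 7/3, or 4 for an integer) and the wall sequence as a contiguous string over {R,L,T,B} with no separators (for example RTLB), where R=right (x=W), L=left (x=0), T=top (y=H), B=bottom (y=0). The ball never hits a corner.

Final position: (8,0)
Wall sequence: TRB

1. t=3 → T at (5,5); v=(1,-1)
2. t=4 → R at (9,1); v=(-1,-1)
3. t=1 → B at (8,0); v=(-1,1)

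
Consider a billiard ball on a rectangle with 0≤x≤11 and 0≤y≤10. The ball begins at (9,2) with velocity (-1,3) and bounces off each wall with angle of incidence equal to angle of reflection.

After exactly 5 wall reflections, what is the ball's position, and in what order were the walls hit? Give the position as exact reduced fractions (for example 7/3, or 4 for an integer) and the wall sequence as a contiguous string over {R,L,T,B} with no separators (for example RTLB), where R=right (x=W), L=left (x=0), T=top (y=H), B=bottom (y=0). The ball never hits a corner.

1. t=8/3 → T at (19/3,10); v=(-1,-3)
2. t=10/3 → B at (3,0); v=(-1,3)
3. t=3 → L at (0,9); v=(1,3)
4. t=1/3 → T at (1/3,10); v=(1,-3)
5. t=10/3 → B at (11/3,0); v=(1,3)

Final position: (11/3,0)
Wall sequence: TBLTB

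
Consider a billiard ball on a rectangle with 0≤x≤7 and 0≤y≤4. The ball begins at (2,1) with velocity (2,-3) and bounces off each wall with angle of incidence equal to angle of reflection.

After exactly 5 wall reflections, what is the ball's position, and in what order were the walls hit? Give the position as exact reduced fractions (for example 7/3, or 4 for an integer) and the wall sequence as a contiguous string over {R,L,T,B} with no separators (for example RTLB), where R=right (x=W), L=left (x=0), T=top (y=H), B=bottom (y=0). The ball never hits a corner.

1. t=1/3 → B at (8/3,0); v=(2,3)
2. t=4/3 → T at (16/3,4); v=(2,-3)
3. t=5/6 → R at (7,3/2); v=(-2,-3)
4. t=1/2 → B at (6,0); v=(-2,3)
5. t=4/3 → T at (10/3,4); v=(-2,-3)

Final position: (10/3,4)
Wall sequence: BTRBT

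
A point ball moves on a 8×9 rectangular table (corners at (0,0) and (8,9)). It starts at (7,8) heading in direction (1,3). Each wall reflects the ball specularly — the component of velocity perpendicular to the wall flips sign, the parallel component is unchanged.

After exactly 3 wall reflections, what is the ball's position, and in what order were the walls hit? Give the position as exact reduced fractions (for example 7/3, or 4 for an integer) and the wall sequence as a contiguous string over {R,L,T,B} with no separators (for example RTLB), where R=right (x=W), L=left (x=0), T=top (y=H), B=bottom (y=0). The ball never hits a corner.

Final position: (17/3,0)
Wall sequence: TRB

1. t=1/3 → T at (22/3,9); v=(1,-3)
2. t=2/3 → R at (8,7); v=(-1,-3)
3. t=7/3 → B at (17/3,0); v=(-1,3)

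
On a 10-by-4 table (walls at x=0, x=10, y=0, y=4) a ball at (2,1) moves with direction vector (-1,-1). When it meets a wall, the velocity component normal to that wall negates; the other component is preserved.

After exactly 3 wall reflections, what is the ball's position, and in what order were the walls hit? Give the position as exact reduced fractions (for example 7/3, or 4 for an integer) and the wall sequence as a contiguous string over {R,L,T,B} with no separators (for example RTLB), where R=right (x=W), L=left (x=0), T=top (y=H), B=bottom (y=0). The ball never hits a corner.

Final position: (3,4)
Wall sequence: BLT

1. t=1 → B at (1,0); v=(-1,1)
2. t=1 → L at (0,1); v=(1,1)
3. t=3 → T at (3,4); v=(1,-1)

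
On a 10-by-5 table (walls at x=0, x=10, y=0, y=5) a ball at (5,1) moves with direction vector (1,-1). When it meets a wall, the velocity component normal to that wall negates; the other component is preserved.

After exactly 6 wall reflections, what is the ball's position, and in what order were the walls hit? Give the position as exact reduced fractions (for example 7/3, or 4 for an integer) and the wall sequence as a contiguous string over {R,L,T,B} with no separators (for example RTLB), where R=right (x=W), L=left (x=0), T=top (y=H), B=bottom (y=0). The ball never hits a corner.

Final position: (1,5)
Wall sequence: BRTBLT

1. t=1 → B at (6,0); v=(1,1)
2. t=4 → R at (10,4); v=(-1,1)
3. t=1 → T at (9,5); v=(-1,-1)
4. t=5 → B at (4,0); v=(-1,1)
5. t=4 → L at (0,4); v=(1,1)
6. t=1 → T at (1,5); v=(1,-1)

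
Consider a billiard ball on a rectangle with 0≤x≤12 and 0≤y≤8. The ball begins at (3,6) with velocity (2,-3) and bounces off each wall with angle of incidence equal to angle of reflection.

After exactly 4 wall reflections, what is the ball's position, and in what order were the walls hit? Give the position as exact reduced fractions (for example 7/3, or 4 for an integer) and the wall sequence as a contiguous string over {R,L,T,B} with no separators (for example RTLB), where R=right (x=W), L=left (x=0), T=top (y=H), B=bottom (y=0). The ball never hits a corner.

Final position: (19/3,0)
Wall sequence: BRTB

1. t=2 → B at (7,0); v=(2,3)
2. t=5/2 → R at (12,15/2); v=(-2,3)
3. t=1/6 → T at (35/3,8); v=(-2,-3)
4. t=8/3 → B at (19/3,0); v=(-2,3)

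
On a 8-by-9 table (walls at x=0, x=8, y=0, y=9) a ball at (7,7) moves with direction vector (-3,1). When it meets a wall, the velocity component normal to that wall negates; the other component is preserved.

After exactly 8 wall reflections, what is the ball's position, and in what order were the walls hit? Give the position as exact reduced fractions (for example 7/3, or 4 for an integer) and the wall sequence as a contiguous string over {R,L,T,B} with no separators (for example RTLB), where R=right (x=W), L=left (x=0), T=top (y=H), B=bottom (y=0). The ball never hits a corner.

Final position: (8,14/3)
Wall sequence: TLRLRBLR

1. t=2 → T at (1,9); v=(-3,-1)
2. t=1/3 → L at (0,26/3); v=(3,-1)
3. t=8/3 → R at (8,6); v=(-3,-1)
4. t=8/3 → L at (0,10/3); v=(3,-1)
5. t=8/3 → R at (8,2/3); v=(-3,-1)
6. t=2/3 → B at (6,0); v=(-3,1)
7. t=2 → L at (0,2); v=(3,1)
8. t=8/3 → R at (8,14/3); v=(-3,1)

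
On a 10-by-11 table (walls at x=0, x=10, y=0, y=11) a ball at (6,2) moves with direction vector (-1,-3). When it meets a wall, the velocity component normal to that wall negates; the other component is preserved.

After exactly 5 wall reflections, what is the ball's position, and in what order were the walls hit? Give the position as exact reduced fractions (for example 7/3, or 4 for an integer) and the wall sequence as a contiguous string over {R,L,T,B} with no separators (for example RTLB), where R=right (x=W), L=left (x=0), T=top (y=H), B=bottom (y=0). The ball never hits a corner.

Final position: (17/3,11)
Wall sequence: BTLBT

1. t=2/3 → B at (16/3,0); v=(-1,3)
2. t=11/3 → T at (5/3,11); v=(-1,-3)
3. t=5/3 → L at (0,6); v=(1,-3)
4. t=2 → B at (2,0); v=(1,3)
5. t=11/3 → T at (17/3,11); v=(1,-3)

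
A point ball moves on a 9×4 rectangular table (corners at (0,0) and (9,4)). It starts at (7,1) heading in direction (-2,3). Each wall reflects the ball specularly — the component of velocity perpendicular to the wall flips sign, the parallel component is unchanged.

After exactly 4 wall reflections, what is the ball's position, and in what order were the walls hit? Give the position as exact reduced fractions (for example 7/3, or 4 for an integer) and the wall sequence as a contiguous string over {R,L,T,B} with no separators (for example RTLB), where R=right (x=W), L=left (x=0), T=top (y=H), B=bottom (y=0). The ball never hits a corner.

Final position: (1/3,4)
Wall sequence: TBLT

1. t=1 → T at (5,4); v=(-2,-3)
2. t=4/3 → B at (7/3,0); v=(-2,3)
3. t=7/6 → L at (0,7/2); v=(2,3)
4. t=1/6 → T at (1/3,4); v=(2,-3)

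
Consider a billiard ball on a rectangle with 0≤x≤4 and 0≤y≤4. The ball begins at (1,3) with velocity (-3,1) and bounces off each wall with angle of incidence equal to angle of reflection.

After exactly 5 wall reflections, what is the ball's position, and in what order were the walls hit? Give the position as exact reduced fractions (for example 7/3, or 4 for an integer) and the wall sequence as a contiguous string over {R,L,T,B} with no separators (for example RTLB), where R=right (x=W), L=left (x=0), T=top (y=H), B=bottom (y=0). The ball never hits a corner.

1. t=1/3 → L at (0,10/3); v=(3,1)
2. t=2/3 → T at (2,4); v=(3,-1)
3. t=2/3 → R at (4,10/3); v=(-3,-1)
4. t=4/3 → L at (0,2); v=(3,-1)
5. t=4/3 → R at (4,2/3); v=(-3,-1)

Final position: (4,2/3)
Wall sequence: LTRLR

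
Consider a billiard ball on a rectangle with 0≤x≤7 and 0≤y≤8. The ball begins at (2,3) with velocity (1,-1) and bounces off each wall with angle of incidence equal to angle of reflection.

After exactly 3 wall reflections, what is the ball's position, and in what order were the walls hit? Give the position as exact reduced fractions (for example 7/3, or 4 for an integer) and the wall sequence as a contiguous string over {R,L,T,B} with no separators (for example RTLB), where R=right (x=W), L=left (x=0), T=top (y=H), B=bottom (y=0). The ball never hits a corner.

1. t=3 → B at (5,0); v=(1,1)
2. t=2 → R at (7,2); v=(-1,1)
3. t=6 → T at (1,8); v=(-1,-1)

Final position: (1,8)
Wall sequence: BRT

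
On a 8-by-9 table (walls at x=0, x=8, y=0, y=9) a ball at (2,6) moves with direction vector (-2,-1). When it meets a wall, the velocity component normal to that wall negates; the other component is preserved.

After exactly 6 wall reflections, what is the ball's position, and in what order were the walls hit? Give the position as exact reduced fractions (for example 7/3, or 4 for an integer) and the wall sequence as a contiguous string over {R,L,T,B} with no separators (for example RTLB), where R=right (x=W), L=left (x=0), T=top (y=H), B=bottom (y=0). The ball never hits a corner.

1. t=1 → L at (0,5); v=(2,-1)
2. t=4 → R at (8,1); v=(-2,-1)
3. t=1 → B at (6,0); v=(-2,1)
4. t=3 → L at (0,3); v=(2,1)
5. t=4 → R at (8,7); v=(-2,1)
6. t=2 → T at (4,9); v=(-2,-1)

Final position: (4,9)
Wall sequence: LRBLRT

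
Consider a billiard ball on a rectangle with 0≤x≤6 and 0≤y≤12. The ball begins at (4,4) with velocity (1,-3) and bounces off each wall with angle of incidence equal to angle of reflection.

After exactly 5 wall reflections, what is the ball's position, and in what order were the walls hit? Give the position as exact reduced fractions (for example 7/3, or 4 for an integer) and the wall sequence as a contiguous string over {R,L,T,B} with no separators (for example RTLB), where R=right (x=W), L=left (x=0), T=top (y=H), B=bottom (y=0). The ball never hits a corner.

1. t=4/3 → B at (16/3,0); v=(1,3)
2. t=2/3 → R at (6,2); v=(-1,3)
3. t=10/3 → T at (8/3,12); v=(-1,-3)
4. t=8/3 → L at (0,4); v=(1,-3)
5. t=4/3 → B at (4/3,0); v=(1,3)

Final position: (4/3,0)
Wall sequence: BRTLB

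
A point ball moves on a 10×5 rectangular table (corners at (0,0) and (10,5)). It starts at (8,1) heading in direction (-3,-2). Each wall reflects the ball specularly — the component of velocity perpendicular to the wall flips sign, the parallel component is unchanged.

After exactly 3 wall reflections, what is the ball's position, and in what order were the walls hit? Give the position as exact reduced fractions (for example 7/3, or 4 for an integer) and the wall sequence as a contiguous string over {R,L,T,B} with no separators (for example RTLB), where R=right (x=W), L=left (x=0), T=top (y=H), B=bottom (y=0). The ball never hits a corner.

Final position: (1,5)
Wall sequence: BLT

1. t=1/2 → B at (13/2,0); v=(-3,2)
2. t=13/6 → L at (0,13/3); v=(3,2)
3. t=1/3 → T at (1,5); v=(3,-2)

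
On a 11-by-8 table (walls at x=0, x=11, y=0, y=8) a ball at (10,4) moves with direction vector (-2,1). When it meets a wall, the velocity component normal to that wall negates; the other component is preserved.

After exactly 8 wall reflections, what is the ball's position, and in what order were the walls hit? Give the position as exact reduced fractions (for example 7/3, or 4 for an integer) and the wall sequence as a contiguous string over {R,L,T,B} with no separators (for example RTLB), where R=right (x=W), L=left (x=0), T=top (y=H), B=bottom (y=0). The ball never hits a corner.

1. t=4 → T at (2,8); v=(-2,-1)
2. t=1 → L at (0,7); v=(2,-1)
3. t=11/2 → R at (11,3/2); v=(-2,-1)
4. t=3/2 → B at (8,0); v=(-2,1)
5. t=4 → L at (0,4); v=(2,1)
6. t=4 → T at (8,8); v=(2,-1)
7. t=3/2 → R at (11,13/2); v=(-2,-1)
8. t=11/2 → L at (0,1); v=(2,-1)

Final position: (0,1)
Wall sequence: TLRBLTRL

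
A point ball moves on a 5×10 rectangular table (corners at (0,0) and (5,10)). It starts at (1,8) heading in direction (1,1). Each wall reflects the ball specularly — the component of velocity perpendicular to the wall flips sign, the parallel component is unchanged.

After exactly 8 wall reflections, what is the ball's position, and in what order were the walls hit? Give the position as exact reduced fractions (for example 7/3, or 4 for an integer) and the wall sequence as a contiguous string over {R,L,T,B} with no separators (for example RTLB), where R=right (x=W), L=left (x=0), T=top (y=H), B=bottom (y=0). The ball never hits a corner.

1. t=2 → T at (3,10); v=(1,-1)
2. t=2 → R at (5,8); v=(-1,-1)
3. t=5 → L at (0,3); v=(1,-1)
4. t=3 → B at (3,0); v=(1,1)
5. t=2 → R at (5,2); v=(-1,1)
6. t=5 → L at (0,7); v=(1,1)
7. t=3 → T at (3,10); v=(1,-1)
8. t=2 → R at (5,8); v=(-1,-1)

Final position: (5,8)
Wall sequence: TRLBRLTR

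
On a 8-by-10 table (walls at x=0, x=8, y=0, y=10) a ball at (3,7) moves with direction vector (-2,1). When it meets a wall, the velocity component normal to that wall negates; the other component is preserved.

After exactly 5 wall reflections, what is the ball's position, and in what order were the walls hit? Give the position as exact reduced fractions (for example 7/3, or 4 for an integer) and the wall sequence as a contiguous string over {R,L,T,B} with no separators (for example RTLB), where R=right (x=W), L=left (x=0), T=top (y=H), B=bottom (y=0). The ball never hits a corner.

1. t=3/2 → L at (0,17/2); v=(2,1)
2. t=3/2 → T at (3,10); v=(2,-1)
3. t=5/2 → R at (8,15/2); v=(-2,-1)
4. t=4 → L at (0,7/2); v=(2,-1)
5. t=7/2 → B at (7,0); v=(2,1)

Final position: (7,0)
Wall sequence: LTRLB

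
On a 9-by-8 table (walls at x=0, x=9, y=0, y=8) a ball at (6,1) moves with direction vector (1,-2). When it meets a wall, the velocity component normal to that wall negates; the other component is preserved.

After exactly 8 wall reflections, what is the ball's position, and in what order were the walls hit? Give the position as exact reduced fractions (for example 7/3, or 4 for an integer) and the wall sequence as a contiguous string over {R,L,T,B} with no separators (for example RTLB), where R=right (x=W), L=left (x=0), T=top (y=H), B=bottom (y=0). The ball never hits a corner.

Final position: (17/2,8)
Wall sequence: BRTBLTBT

1. t=1/2 → B at (13/2,0); v=(1,2)
2. t=5/2 → R at (9,5); v=(-1,2)
3. t=3/2 → T at (15/2,8); v=(-1,-2)
4. t=4 → B at (7/2,0); v=(-1,2)
5. t=7/2 → L at (0,7); v=(1,2)
6. t=1/2 → T at (1/2,8); v=(1,-2)
7. t=4 → B at (9/2,0); v=(1,2)
8. t=4 → T at (17/2,8); v=(1,-2)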